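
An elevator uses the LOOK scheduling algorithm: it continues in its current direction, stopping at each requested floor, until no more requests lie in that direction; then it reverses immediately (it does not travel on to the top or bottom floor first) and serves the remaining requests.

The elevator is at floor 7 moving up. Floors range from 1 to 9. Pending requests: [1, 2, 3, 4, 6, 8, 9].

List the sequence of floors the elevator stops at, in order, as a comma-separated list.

Current: 7, moving UP
Serve above first (ascending): [8, 9]
Then reverse, serve below (descending): [6, 4, 3, 2, 1]

Answer: 8, 9, 6, 4, 3, 2, 1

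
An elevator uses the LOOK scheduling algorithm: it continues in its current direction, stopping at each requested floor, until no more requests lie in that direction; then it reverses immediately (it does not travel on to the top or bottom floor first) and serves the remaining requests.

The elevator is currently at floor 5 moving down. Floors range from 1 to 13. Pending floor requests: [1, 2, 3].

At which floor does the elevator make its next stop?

Answer: 3

Derivation:
Current floor: 5, direction: down
Requests above: []
Requests below: [1, 2, 3]
Moving down and requests lie below → nearest below is max([1, 2, 3]) = 3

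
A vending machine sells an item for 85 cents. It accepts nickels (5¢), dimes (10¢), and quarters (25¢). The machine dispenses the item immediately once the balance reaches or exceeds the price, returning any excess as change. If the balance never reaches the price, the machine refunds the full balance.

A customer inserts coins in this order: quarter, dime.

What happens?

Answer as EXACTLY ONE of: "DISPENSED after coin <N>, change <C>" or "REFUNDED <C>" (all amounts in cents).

Price: 85¢
Coin 1 (quarter, 25¢): balance = 25¢
Coin 2 (dime, 10¢): balance = 35¢
All coins inserted, balance 35¢ < price 85¢ → REFUND 35¢

Answer: REFUNDED 35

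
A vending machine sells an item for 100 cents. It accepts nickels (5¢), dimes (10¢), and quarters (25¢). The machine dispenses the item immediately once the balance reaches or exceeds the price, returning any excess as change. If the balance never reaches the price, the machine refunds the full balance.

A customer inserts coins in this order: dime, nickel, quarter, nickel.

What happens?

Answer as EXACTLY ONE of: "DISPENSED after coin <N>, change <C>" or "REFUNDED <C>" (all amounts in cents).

Price: 100¢
Coin 1 (dime, 10¢): balance = 10¢
Coin 2 (nickel, 5¢): balance = 15¢
Coin 3 (quarter, 25¢): balance = 40¢
Coin 4 (nickel, 5¢): balance = 45¢
All coins inserted, balance 45¢ < price 100¢ → REFUND 45¢

Answer: REFUNDED 45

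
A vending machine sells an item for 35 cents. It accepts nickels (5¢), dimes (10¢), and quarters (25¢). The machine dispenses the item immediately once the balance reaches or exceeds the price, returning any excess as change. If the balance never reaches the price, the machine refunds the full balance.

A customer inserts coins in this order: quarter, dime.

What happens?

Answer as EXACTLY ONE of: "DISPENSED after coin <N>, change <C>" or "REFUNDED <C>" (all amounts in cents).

Answer: DISPENSED after coin 2, change 0

Derivation:
Price: 35¢
Coin 1 (quarter, 25¢): balance = 25¢
Coin 2 (dime, 10¢): balance = 35¢
  → balance >= price → DISPENSE, change = 35 - 35 = 0¢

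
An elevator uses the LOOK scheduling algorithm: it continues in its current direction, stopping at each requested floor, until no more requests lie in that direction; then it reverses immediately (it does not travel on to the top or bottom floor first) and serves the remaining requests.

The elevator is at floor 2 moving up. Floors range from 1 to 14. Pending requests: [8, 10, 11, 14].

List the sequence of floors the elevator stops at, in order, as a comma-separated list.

Current: 2, moving UP
Serve above first (ascending): [8, 10, 11, 14]
Then reverse, serve below (descending): []

Answer: 8, 10, 11, 14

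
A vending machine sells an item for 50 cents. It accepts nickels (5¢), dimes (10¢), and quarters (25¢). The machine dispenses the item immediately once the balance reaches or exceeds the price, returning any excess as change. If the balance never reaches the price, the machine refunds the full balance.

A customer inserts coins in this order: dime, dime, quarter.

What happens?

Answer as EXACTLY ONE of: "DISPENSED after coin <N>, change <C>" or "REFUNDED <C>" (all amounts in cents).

Price: 50¢
Coin 1 (dime, 10¢): balance = 10¢
Coin 2 (dime, 10¢): balance = 20¢
Coin 3 (quarter, 25¢): balance = 45¢
All coins inserted, balance 45¢ < price 50¢ → REFUND 45¢

Answer: REFUNDED 45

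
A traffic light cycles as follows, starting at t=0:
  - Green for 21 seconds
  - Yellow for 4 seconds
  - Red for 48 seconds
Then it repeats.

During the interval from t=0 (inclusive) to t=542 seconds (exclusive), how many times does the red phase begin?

Answer: 8

Derivation:
Cycle = 21+4+48 = 73s
red phase starts at t = k*73 + 25 for k=0,1,2,...
Need k*73+25 < 542 → k < 7.082
k ∈ {0, ..., 7} → 8 starts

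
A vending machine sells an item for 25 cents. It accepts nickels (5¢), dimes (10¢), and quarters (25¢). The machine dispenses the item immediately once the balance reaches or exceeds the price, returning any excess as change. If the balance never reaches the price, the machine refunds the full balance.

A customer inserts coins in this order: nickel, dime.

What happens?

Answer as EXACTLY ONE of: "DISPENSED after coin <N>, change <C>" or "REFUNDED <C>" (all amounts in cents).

Answer: REFUNDED 15

Derivation:
Price: 25¢
Coin 1 (nickel, 5¢): balance = 5¢
Coin 2 (dime, 10¢): balance = 15¢
All coins inserted, balance 15¢ < price 25¢ → REFUND 15¢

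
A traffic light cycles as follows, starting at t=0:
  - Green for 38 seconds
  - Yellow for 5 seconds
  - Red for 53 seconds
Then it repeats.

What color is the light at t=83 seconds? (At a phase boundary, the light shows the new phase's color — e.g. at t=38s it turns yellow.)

Answer: red

Derivation:
Cycle length = 38 + 5 + 53 = 96s
t = 83, phase_t = 83 mod 96 = 83
83 >= 43 → RED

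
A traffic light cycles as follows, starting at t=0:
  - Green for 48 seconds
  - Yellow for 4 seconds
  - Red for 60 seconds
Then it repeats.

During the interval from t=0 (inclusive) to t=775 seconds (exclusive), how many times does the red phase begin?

Answer: 7

Derivation:
Cycle = 48+4+60 = 112s
red phase starts at t = k*112 + 52 for k=0,1,2,...
Need k*112+52 < 775 → k < 6.455
k ∈ {0, ..., 6} → 7 starts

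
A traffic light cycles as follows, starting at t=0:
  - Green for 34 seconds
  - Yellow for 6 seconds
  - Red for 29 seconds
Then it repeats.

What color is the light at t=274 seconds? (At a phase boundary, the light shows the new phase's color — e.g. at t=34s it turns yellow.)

Answer: red

Derivation:
Cycle length = 34 + 6 + 29 = 69s
t = 274, phase_t = 274 mod 69 = 67
67 >= 40 → RED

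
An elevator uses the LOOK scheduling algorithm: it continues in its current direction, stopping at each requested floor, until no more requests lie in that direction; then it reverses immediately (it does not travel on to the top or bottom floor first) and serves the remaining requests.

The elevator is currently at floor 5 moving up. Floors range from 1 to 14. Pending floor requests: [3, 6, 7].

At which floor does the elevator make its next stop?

Current floor: 5, direction: up
Requests above: [6, 7]
Requests below: [3]
Moving up and requests lie above → nearest above is min([6, 7]) = 6

Answer: 6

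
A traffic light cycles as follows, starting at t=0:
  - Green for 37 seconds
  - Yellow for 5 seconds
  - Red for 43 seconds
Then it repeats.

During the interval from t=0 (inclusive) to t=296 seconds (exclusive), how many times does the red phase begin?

Answer: 3

Derivation:
Cycle = 37+5+43 = 85s
red phase starts at t = k*85 + 42 for k=0,1,2,...
Need k*85+42 < 296 → k < 2.988
k ∈ {0, ..., 2} → 3 starts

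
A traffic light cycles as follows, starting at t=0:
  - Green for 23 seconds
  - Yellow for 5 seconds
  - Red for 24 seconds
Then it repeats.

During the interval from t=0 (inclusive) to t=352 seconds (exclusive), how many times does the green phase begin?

Answer: 7

Derivation:
Cycle = 23+5+24 = 52s
green phase starts at t = k*52 + 0 for k=0,1,2,...
Need k*52+0 < 352 → k < 6.769
k ∈ {0, ..., 6} → 7 starts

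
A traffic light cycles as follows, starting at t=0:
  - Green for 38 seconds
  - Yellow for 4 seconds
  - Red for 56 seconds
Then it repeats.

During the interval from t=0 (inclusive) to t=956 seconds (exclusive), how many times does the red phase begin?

Cycle = 38+4+56 = 98s
red phase starts at t = k*98 + 42 for k=0,1,2,...
Need k*98+42 < 956 → k < 9.327
k ∈ {0, ..., 9} → 10 starts

Answer: 10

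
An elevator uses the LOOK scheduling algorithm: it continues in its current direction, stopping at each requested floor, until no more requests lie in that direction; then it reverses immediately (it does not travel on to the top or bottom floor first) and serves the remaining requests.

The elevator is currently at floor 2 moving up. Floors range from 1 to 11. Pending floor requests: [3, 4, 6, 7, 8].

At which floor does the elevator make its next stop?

Current floor: 2, direction: up
Requests above: [3, 4, 6, 7, 8]
Requests below: []
Moving up and requests lie above → nearest above is min([3, 4, 6, 7, 8]) = 3

Answer: 3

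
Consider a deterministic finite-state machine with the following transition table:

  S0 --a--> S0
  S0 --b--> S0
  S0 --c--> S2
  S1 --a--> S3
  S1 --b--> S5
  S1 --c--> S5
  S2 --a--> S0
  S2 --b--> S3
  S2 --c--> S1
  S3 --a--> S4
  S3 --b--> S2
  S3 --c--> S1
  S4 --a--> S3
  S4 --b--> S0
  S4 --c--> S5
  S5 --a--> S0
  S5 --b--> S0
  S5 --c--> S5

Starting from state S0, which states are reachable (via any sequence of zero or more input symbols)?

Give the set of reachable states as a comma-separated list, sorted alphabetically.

Answer: S0, S1, S2, S3, S4, S5

Derivation:
BFS from S0:
  visit S0: S0--a-->S0 (seen), S0--b-->S0 (seen), S0--c-->S2 (new)
  visit S2: S2--a-->S0 (seen), S2--b-->S3 (new), S2--c-->S1 (new)
  visit S3: S3--a-->S4 (new), S3--b-->S2 (seen), S3--c-->S1 (seen)
  visit S1: S1--a-->S3 (seen), S1--b-->S5 (new), S1--c-->S5 (seen)
  visit S4: S4--a-->S3 (seen), S4--b-->S0 (seen), S4--c-->S5 (seen)
  visit S5: S5--a-->S0 (seen), S5--b-->S0 (seen), S5--c-->S5 (seen)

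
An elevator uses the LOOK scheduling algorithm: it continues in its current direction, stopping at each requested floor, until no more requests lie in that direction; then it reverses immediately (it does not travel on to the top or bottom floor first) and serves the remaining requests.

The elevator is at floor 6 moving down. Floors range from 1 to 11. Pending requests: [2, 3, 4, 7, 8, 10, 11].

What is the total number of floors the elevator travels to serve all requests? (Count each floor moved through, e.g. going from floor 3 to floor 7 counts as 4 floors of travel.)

Start at floor 6 moving down, LOOK stop order: [4, 3, 2, 7, 8, 10, 11]
  6 → 4: |4-6| = 2, total = 2
  4 → 3: |3-4| = 1, total = 3
  3 → 2: |2-3| = 1, total = 4
  2 → 7: |7-2| = 5, total = 9
  7 → 8: |8-7| = 1, total = 10
  8 → 10: |10-8| = 2, total = 12
  10 → 11: |11-10| = 1, total = 13

Answer: 13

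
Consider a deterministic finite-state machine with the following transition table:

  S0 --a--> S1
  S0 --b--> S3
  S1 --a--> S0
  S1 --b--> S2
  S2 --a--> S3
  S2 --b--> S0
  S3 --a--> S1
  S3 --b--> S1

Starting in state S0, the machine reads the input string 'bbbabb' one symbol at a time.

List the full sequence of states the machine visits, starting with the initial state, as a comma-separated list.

Answer: S0, S3, S1, S2, S3, S1, S2

Derivation:
Start: S0
  read 'b': S0 --b--> S3
  read 'b': S3 --b--> S1
  read 'b': S1 --b--> S2
  read 'a': S2 --a--> S3
  read 'b': S3 --b--> S1
  read 'b': S1 --b--> S2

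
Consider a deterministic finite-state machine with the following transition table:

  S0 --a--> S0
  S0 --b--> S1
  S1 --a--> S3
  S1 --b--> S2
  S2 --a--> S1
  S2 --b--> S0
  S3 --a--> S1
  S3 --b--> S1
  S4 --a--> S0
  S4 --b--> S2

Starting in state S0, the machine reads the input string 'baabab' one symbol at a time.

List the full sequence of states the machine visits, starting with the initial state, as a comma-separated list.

Start: S0
  read 'b': S0 --b--> S1
  read 'a': S1 --a--> S3
  read 'a': S3 --a--> S1
  read 'b': S1 --b--> S2
  read 'a': S2 --a--> S1
  read 'b': S1 --b--> S2

Answer: S0, S1, S3, S1, S2, S1, S2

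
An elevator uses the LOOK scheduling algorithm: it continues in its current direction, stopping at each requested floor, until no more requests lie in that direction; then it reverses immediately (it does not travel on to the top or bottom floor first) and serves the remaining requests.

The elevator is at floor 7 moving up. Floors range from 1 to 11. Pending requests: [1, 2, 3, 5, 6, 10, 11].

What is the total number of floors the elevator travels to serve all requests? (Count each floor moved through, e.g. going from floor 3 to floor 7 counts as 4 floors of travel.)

Answer: 14

Derivation:
Start at floor 7 moving up, LOOK stop order: [10, 11, 6, 5, 3, 2, 1]
  7 → 10: |10-7| = 3, total = 3
  10 → 11: |11-10| = 1, total = 4
  11 → 6: |6-11| = 5, total = 9
  6 → 5: |5-6| = 1, total = 10
  5 → 3: |3-5| = 2, total = 12
  3 → 2: |2-3| = 1, total = 13
  2 → 1: |1-2| = 1, total = 14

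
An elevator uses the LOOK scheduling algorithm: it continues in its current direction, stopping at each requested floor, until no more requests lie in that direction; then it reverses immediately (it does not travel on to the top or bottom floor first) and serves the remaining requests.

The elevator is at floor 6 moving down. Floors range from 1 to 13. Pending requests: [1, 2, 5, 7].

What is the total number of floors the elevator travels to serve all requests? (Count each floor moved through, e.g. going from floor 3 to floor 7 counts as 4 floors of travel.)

Start at floor 6 moving down, LOOK stop order: [5, 2, 1, 7]
  6 → 5: |5-6| = 1, total = 1
  5 → 2: |2-5| = 3, total = 4
  2 → 1: |1-2| = 1, total = 5
  1 → 7: |7-1| = 6, total = 11

Answer: 11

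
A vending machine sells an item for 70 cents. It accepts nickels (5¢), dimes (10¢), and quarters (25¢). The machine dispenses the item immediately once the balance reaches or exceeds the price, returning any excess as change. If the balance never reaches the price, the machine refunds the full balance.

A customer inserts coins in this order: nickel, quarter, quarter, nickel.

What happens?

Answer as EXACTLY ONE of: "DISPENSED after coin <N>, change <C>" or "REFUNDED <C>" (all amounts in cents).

Price: 70¢
Coin 1 (nickel, 5¢): balance = 5¢
Coin 2 (quarter, 25¢): balance = 30¢
Coin 3 (quarter, 25¢): balance = 55¢
Coin 4 (nickel, 5¢): balance = 60¢
All coins inserted, balance 60¢ < price 70¢ → REFUND 60¢

Answer: REFUNDED 60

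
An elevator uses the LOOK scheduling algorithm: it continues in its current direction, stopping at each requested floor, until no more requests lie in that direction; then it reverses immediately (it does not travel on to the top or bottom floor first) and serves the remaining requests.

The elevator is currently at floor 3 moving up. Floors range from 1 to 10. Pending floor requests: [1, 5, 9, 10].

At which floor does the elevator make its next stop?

Current floor: 3, direction: up
Requests above: [5, 9, 10]
Requests below: [1]
Moving up and requests lie above → nearest above is min([5, 9, 10]) = 5

Answer: 5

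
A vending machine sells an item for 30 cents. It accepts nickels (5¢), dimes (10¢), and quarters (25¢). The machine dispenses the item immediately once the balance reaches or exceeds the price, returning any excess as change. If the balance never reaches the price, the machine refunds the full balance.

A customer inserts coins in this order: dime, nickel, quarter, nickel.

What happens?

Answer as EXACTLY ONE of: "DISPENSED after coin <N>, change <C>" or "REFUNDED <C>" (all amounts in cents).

Answer: DISPENSED after coin 3, change 10

Derivation:
Price: 30¢
Coin 1 (dime, 10¢): balance = 10¢
Coin 2 (nickel, 5¢): balance = 15¢
Coin 3 (quarter, 25¢): balance = 40¢
  → balance >= price → DISPENSE, change = 40 - 30 = 10¢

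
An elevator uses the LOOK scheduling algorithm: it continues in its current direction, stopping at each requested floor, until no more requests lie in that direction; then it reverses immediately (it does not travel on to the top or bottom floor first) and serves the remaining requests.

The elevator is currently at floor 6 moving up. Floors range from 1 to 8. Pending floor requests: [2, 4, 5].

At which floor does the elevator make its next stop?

Answer: 5

Derivation:
Current floor: 6, direction: up
Requests above: []
Requests below: [2, 4, 5]
Moving up but no requests above → reverse; nearest below is max([2, 4, 5]) = 5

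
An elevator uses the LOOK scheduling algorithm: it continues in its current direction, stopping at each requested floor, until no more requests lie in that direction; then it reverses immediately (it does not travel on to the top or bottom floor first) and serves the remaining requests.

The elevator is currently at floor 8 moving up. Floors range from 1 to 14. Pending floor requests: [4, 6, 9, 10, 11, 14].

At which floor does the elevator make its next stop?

Current floor: 8, direction: up
Requests above: [9, 10, 11, 14]
Requests below: [4, 6]
Moving up and requests lie above → nearest above is min([9, 10, 11, 14]) = 9

Answer: 9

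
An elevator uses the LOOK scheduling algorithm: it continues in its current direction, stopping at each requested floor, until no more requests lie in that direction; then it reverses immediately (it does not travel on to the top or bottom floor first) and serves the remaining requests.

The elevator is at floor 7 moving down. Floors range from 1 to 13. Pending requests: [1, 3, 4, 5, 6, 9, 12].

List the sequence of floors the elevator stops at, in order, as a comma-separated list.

Answer: 6, 5, 4, 3, 1, 9, 12

Derivation:
Current: 7, moving DOWN
Serve below first (descending): [6, 5, 4, 3, 1]
Then reverse, serve above (ascending): [9, 12]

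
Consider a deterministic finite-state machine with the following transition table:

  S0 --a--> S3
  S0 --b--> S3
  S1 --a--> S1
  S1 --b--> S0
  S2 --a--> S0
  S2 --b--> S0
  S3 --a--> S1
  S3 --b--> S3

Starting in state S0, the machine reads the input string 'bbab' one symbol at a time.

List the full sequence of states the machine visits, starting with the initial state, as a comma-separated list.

Answer: S0, S3, S3, S1, S0

Derivation:
Start: S0
  read 'b': S0 --b--> S3
  read 'b': S3 --b--> S3
  read 'a': S3 --a--> S1
  read 'b': S1 --b--> S0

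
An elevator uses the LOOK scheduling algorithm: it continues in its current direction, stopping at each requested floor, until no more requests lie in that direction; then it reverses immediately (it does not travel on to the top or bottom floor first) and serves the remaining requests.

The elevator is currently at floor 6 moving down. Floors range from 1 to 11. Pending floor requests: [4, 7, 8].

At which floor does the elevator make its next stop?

Answer: 4

Derivation:
Current floor: 6, direction: down
Requests above: [7, 8]
Requests below: [4]
Moving down and requests lie below → nearest below is max([4]) = 4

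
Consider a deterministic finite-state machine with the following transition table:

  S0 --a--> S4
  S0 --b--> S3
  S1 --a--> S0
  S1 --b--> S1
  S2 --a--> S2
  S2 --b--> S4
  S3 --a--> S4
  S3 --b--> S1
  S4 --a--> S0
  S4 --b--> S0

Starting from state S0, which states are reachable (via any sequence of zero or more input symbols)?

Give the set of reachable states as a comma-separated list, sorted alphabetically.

BFS from S0:
  visit S0: S0--a-->S4 (new), S0--b-->S3 (new)
  visit S4: S4--a-->S0 (seen), S4--b-->S0 (seen)
  visit S3: S3--a-->S4 (seen), S3--b-->S1 (new)
  visit S1: S1--a-->S0 (seen), S1--b-->S1 (seen)

Answer: S0, S1, S3, S4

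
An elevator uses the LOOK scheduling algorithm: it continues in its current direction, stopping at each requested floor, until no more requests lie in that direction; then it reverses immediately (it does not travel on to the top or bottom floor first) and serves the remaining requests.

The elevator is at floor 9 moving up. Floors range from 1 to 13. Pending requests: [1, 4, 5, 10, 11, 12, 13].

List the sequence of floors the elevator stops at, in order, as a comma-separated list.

Current: 9, moving UP
Serve above first (ascending): [10, 11, 12, 13]
Then reverse, serve below (descending): [5, 4, 1]

Answer: 10, 11, 12, 13, 5, 4, 1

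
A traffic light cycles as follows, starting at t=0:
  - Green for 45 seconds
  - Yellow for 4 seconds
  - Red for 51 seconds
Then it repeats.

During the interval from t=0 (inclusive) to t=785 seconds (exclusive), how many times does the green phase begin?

Cycle = 45+4+51 = 100s
green phase starts at t = k*100 + 0 for k=0,1,2,...
Need k*100+0 < 785 → k < 7.850
k ∈ {0, ..., 7} → 8 starts

Answer: 8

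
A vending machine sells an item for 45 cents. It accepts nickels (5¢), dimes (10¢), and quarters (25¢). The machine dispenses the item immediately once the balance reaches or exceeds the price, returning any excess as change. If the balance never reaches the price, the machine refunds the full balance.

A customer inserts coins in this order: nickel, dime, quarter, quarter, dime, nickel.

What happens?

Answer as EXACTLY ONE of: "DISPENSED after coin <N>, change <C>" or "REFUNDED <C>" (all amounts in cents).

Price: 45¢
Coin 1 (nickel, 5¢): balance = 5¢
Coin 2 (dime, 10¢): balance = 15¢
Coin 3 (quarter, 25¢): balance = 40¢
Coin 4 (quarter, 25¢): balance = 65¢
  → balance >= price → DISPENSE, change = 65 - 45 = 20¢

Answer: DISPENSED after coin 4, change 20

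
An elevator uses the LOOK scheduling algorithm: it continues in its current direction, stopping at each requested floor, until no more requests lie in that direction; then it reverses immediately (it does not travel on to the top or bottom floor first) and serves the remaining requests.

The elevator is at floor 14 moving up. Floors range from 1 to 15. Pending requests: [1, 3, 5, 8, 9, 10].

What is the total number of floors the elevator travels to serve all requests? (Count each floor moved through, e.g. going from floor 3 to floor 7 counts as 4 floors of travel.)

Answer: 13

Derivation:
Start at floor 14 moving up, LOOK stop order: [10, 9, 8, 5, 3, 1]
  14 → 10: |10-14| = 4, total = 4
  10 → 9: |9-10| = 1, total = 5
  9 → 8: |8-9| = 1, total = 6
  8 → 5: |5-8| = 3, total = 9
  5 → 3: |3-5| = 2, total = 11
  3 → 1: |1-3| = 2, total = 13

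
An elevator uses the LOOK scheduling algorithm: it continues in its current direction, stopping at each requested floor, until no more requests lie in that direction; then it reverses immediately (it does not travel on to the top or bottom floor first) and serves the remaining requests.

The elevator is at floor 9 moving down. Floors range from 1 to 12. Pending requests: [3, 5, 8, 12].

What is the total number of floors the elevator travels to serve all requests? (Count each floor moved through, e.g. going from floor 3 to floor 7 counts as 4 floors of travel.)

Answer: 15

Derivation:
Start at floor 9 moving down, LOOK stop order: [8, 5, 3, 12]
  9 → 8: |8-9| = 1, total = 1
  8 → 5: |5-8| = 3, total = 4
  5 → 3: |3-5| = 2, total = 6
  3 → 12: |12-3| = 9, total = 15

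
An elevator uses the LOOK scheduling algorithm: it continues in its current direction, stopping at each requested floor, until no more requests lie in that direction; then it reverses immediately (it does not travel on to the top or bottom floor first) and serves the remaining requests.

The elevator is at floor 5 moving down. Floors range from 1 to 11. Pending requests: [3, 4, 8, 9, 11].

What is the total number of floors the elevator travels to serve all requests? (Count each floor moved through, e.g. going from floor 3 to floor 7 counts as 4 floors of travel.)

Answer: 10

Derivation:
Start at floor 5 moving down, LOOK stop order: [4, 3, 8, 9, 11]
  5 → 4: |4-5| = 1, total = 1
  4 → 3: |3-4| = 1, total = 2
  3 → 8: |8-3| = 5, total = 7
  8 → 9: |9-8| = 1, total = 8
  9 → 11: |11-9| = 2, total = 10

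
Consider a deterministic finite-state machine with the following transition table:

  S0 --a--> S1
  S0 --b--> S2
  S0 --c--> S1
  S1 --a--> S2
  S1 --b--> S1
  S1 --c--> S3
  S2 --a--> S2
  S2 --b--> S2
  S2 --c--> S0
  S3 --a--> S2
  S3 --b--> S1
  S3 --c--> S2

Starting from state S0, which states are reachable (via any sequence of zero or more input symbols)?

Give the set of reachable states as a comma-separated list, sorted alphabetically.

Answer: S0, S1, S2, S3

Derivation:
BFS from S0:
  visit S0: S0--a-->S1 (new), S0--b-->S2 (new), S0--c-->S1 (seen)
  visit S1: S1--a-->S2 (seen), S1--b-->S1 (seen), S1--c-->S3 (new)
  visit S2: S2--a-->S2 (seen), S2--b-->S2 (seen), S2--c-->S0 (seen)
  visit S3: S3--a-->S2 (seen), S3--b-->S1 (seen), S3--c-->S2 (seen)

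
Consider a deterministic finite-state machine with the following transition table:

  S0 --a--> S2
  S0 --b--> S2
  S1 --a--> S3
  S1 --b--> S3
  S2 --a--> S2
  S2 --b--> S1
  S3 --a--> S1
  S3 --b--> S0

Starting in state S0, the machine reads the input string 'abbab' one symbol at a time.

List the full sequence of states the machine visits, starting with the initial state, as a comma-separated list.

Start: S0
  read 'a': S0 --a--> S2
  read 'b': S2 --b--> S1
  read 'b': S1 --b--> S3
  read 'a': S3 --a--> S1
  read 'b': S1 --b--> S3

Answer: S0, S2, S1, S3, S1, S3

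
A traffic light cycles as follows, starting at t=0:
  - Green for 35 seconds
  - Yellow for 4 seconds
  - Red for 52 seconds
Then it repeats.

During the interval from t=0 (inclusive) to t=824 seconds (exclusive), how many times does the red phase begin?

Cycle = 35+4+52 = 91s
red phase starts at t = k*91 + 39 for k=0,1,2,...
Need k*91+39 < 824 → k < 8.626
k ∈ {0, ..., 8} → 9 starts

Answer: 9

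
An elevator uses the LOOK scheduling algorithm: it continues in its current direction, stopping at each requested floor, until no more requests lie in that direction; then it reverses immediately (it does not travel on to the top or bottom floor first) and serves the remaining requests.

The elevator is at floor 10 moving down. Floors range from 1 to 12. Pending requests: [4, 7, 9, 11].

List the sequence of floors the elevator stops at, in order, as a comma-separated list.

Answer: 9, 7, 4, 11

Derivation:
Current: 10, moving DOWN
Serve below first (descending): [9, 7, 4]
Then reverse, serve above (ascending): [11]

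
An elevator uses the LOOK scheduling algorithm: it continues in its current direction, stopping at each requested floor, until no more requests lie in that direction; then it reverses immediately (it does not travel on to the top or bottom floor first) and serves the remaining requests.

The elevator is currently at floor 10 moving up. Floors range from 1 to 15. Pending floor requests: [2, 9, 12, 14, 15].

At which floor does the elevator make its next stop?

Current floor: 10, direction: up
Requests above: [12, 14, 15]
Requests below: [2, 9]
Moving up and requests lie above → nearest above is min([12, 14, 15]) = 12

Answer: 12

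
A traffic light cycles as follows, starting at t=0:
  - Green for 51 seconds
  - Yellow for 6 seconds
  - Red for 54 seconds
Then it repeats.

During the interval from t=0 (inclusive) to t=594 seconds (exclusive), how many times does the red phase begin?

Answer: 5

Derivation:
Cycle = 51+6+54 = 111s
red phase starts at t = k*111 + 57 for k=0,1,2,...
Need k*111+57 < 594 → k < 4.838
k ∈ {0, ..., 4} → 5 starts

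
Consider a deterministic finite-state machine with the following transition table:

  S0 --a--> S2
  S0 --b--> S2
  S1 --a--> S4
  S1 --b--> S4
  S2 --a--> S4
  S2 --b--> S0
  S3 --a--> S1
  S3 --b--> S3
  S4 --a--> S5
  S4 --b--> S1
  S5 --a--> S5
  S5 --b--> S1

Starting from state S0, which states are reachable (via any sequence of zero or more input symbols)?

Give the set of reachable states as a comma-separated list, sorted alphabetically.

BFS from S0:
  visit S0: S0--a-->S2 (new), S0--b-->S2 (seen)
  visit S2: S2--a-->S4 (new), S2--b-->S0 (seen)
  visit S4: S4--a-->S5 (new), S4--b-->S1 (new)
  visit S5: S5--a-->S5 (seen), S5--b-->S1 (seen)
  visit S1: S1--a-->S4 (seen), S1--b-->S4 (seen)

Answer: S0, S1, S2, S4, S5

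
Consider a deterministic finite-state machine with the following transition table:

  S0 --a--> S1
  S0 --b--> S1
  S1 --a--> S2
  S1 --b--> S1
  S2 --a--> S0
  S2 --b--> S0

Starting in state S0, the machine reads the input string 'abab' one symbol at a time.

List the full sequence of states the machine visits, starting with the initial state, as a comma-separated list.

Answer: S0, S1, S1, S2, S0

Derivation:
Start: S0
  read 'a': S0 --a--> S1
  read 'b': S1 --b--> S1
  read 'a': S1 --a--> S2
  read 'b': S2 --b--> S0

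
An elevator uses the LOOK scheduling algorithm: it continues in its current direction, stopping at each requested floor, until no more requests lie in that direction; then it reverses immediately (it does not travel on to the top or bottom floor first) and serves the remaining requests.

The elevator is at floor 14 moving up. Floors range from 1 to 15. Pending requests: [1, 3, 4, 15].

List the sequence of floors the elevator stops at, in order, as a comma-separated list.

Current: 14, moving UP
Serve above first (ascending): [15]
Then reverse, serve below (descending): [4, 3, 1]

Answer: 15, 4, 3, 1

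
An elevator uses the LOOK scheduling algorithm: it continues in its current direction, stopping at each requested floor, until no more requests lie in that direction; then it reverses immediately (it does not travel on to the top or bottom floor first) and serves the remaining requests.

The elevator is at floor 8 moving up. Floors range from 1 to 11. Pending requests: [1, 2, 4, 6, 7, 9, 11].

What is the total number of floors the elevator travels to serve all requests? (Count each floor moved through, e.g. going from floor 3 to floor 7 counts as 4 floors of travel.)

Start at floor 8 moving up, LOOK stop order: [9, 11, 7, 6, 4, 2, 1]
  8 → 9: |9-8| = 1, total = 1
  9 → 11: |11-9| = 2, total = 3
  11 → 7: |7-11| = 4, total = 7
  7 → 6: |6-7| = 1, total = 8
  6 → 4: |4-6| = 2, total = 10
  4 → 2: |2-4| = 2, total = 12
  2 → 1: |1-2| = 1, total = 13

Answer: 13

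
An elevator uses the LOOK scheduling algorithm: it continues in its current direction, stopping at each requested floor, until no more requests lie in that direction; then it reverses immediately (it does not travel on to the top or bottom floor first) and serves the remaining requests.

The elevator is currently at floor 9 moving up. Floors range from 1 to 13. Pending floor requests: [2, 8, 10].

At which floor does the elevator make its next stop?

Current floor: 9, direction: up
Requests above: [10]
Requests below: [2, 8]
Moving up and requests lie above → nearest above is min([10]) = 10

Answer: 10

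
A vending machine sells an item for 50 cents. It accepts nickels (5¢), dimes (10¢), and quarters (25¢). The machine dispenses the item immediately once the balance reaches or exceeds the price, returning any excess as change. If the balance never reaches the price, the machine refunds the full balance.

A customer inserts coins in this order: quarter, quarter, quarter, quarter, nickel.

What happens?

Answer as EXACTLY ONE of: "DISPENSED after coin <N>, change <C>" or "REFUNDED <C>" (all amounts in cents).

Answer: DISPENSED after coin 2, change 0

Derivation:
Price: 50¢
Coin 1 (quarter, 25¢): balance = 25¢
Coin 2 (quarter, 25¢): balance = 50¢
  → balance >= price → DISPENSE, change = 50 - 50 = 0¢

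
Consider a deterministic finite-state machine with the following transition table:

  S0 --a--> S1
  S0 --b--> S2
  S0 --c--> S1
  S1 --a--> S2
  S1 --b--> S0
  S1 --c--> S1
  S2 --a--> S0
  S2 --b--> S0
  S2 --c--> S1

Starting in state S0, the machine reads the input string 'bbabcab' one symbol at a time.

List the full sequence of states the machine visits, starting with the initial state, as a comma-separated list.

Answer: S0, S2, S0, S1, S0, S1, S2, S0

Derivation:
Start: S0
  read 'b': S0 --b--> S2
  read 'b': S2 --b--> S0
  read 'a': S0 --a--> S1
  read 'b': S1 --b--> S0
  read 'c': S0 --c--> S1
  read 'a': S1 --a--> S2
  read 'b': S2 --b--> S0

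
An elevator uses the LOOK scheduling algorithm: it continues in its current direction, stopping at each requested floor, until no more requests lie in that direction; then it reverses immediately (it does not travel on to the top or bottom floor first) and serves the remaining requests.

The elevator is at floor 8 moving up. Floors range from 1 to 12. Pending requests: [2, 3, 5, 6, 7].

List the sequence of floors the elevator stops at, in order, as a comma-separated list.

Current: 8, moving UP
Serve above first (ascending): []
Then reverse, serve below (descending): [7, 6, 5, 3, 2]

Answer: 7, 6, 5, 3, 2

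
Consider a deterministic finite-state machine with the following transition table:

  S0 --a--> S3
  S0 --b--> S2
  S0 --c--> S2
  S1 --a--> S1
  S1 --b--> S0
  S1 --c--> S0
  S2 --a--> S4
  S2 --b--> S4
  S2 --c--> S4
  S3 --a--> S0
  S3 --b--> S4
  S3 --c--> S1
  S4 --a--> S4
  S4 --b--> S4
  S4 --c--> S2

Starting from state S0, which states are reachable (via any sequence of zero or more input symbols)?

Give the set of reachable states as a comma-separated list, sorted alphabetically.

BFS from S0:
  visit S0: S0--a-->S3 (new), S0--b-->S2 (new), S0--c-->S2 (seen)
  visit S3: S3--a-->S0 (seen), S3--b-->S4 (new), S3--c-->S1 (new)
  visit S2: S2--a-->S4 (seen), S2--b-->S4 (seen), S2--c-->S4 (seen)
  visit S4: S4--a-->S4 (seen), S4--b-->S4 (seen), S4--c-->S2 (seen)
  visit S1: S1--a-->S1 (seen), S1--b-->S0 (seen), S1--c-->S0 (seen)

Answer: S0, S1, S2, S3, S4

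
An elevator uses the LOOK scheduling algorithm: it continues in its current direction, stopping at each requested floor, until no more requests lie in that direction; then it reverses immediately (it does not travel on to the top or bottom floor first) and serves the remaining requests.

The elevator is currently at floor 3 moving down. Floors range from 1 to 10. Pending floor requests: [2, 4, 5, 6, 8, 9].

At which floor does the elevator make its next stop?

Current floor: 3, direction: down
Requests above: [4, 5, 6, 8, 9]
Requests below: [2]
Moving down and requests lie below → nearest below is max([2]) = 2

Answer: 2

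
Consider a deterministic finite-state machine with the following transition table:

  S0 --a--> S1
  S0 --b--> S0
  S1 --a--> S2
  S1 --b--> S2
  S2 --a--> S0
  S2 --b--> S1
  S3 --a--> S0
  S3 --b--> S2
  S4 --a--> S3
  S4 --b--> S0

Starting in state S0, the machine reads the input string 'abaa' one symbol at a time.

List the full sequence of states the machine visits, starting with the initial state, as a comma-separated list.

Answer: S0, S1, S2, S0, S1

Derivation:
Start: S0
  read 'a': S0 --a--> S1
  read 'b': S1 --b--> S2
  read 'a': S2 --a--> S0
  read 'a': S0 --a--> S1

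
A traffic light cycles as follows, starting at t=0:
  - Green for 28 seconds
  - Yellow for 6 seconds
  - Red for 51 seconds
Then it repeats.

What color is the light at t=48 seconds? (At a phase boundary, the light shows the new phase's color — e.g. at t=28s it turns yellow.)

Answer: red

Derivation:
Cycle length = 28 + 6 + 51 = 85s
t = 48, phase_t = 48 mod 85 = 48
48 >= 34 → RED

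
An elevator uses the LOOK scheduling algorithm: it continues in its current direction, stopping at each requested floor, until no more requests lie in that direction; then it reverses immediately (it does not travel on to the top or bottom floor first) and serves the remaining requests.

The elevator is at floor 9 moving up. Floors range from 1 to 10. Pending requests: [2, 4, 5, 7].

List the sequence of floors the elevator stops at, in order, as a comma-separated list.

Current: 9, moving UP
Serve above first (ascending): []
Then reverse, serve below (descending): [7, 5, 4, 2]

Answer: 7, 5, 4, 2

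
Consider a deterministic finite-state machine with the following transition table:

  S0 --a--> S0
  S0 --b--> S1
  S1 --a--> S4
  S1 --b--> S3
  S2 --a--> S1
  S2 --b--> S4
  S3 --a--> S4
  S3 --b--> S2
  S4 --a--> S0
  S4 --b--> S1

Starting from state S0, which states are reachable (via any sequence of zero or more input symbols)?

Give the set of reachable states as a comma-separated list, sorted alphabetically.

Answer: S0, S1, S2, S3, S4

Derivation:
BFS from S0:
  visit S0: S0--a-->S0 (seen), S0--b-->S1 (new)
  visit S1: S1--a-->S4 (new), S1--b-->S3 (new)
  visit S4: S4--a-->S0 (seen), S4--b-->S1 (seen)
  visit S3: S3--a-->S4 (seen), S3--b-->S2 (new)
  visit S2: S2--a-->S1 (seen), S2--b-->S4 (seen)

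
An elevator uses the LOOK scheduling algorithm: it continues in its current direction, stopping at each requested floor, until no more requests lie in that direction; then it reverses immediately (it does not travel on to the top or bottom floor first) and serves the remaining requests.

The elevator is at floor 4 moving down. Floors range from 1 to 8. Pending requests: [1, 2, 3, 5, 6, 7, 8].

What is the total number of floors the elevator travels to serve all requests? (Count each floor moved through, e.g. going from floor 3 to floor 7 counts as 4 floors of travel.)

Start at floor 4 moving down, LOOK stop order: [3, 2, 1, 5, 6, 7, 8]
  4 → 3: |3-4| = 1, total = 1
  3 → 2: |2-3| = 1, total = 2
  2 → 1: |1-2| = 1, total = 3
  1 → 5: |5-1| = 4, total = 7
  5 → 6: |6-5| = 1, total = 8
  6 → 7: |7-6| = 1, total = 9
  7 → 8: |8-7| = 1, total = 10

Answer: 10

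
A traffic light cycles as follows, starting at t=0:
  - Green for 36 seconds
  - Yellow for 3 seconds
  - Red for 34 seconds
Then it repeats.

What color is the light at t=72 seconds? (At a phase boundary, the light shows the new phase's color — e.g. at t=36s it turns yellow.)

Cycle length = 36 + 3 + 34 = 73s
t = 72, phase_t = 72 mod 73 = 72
72 >= 39 → RED

Answer: red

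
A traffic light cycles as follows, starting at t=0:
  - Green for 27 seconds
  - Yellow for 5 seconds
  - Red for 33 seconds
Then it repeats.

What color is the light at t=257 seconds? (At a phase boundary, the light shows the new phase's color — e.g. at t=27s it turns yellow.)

Answer: red

Derivation:
Cycle length = 27 + 5 + 33 = 65s
t = 257, phase_t = 257 mod 65 = 62
62 >= 32 → RED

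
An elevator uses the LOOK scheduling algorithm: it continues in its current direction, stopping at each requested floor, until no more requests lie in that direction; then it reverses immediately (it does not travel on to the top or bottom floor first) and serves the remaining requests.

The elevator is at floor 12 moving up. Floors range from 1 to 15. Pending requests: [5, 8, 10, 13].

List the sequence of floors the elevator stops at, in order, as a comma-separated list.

Answer: 13, 10, 8, 5

Derivation:
Current: 12, moving UP
Serve above first (ascending): [13]
Then reverse, serve below (descending): [10, 8, 5]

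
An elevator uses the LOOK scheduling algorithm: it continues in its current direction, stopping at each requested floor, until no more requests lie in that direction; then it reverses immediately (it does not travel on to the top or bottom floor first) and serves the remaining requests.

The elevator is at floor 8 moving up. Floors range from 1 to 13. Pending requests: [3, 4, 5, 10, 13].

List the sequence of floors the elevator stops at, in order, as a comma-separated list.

Answer: 10, 13, 5, 4, 3

Derivation:
Current: 8, moving UP
Serve above first (ascending): [10, 13]
Then reverse, serve below (descending): [5, 4, 3]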